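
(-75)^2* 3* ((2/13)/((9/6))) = 22500/13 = 1730.77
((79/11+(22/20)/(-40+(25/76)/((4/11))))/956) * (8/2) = 4676183/156228325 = 0.03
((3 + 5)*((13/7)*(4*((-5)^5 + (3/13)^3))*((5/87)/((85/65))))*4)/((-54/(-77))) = -24166904960/519129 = -46552.79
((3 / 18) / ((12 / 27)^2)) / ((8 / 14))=189 / 128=1.48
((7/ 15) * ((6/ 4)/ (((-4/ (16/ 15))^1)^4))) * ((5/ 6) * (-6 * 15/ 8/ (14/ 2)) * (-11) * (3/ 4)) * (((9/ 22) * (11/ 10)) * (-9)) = -99/ 625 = -0.16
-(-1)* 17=17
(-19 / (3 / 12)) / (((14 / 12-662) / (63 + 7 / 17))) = 7.29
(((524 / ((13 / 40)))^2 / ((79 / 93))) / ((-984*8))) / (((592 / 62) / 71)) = -58545609550 / 20253467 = -2890.65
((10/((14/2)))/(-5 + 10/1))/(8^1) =1/28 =0.04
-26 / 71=-0.37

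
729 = 729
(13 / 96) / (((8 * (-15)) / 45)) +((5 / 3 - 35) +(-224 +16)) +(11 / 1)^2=-92455 / 768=-120.38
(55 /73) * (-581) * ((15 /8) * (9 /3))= -1437975 /584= -2462.29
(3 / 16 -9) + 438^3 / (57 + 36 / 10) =2240723679 / 1616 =1386586.44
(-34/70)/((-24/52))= 221/210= 1.05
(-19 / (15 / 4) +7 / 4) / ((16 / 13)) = -2587 / 960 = -2.69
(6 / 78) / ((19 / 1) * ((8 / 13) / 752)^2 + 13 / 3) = 344604 / 19412749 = 0.02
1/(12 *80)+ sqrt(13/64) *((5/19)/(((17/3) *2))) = 1/960+ 15 *sqrt(13)/5168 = 0.01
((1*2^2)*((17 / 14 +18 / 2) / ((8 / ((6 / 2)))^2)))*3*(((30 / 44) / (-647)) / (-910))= 81 / 4057984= 0.00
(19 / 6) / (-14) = -19 / 84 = -0.23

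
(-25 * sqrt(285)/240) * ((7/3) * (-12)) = 35 * sqrt(285)/12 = 49.24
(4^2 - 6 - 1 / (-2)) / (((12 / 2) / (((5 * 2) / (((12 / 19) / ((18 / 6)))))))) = 665 / 8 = 83.12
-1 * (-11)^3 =1331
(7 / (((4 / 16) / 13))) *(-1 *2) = -728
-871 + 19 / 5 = -4336 / 5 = -867.20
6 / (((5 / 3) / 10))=36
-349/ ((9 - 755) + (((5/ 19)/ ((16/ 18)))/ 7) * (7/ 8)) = 424384/ 907091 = 0.47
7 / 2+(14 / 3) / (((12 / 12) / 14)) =413 / 6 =68.83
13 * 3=39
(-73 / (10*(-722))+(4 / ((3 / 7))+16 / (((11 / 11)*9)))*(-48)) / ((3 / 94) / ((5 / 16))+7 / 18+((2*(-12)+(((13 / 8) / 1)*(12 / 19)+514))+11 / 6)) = -1628801121 / 1506722534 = -1.08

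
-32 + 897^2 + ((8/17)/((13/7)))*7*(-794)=177500269/221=803168.64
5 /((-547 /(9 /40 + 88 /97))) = -4393 /424472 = -0.01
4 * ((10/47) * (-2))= -80/47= -1.70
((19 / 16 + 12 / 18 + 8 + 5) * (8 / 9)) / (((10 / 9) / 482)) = 171833 / 30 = 5727.77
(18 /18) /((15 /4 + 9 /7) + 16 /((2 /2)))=28 /589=0.05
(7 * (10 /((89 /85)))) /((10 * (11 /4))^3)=1904 /592295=0.00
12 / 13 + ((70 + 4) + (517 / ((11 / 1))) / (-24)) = 22765 / 312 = 72.96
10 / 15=2 / 3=0.67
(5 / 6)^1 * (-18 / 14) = -15 / 14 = -1.07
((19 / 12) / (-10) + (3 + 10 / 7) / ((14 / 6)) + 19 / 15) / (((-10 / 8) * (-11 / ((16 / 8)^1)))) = 1607 / 3675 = 0.44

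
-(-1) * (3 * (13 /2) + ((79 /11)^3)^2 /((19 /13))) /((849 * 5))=6321586570247 /285770504910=22.12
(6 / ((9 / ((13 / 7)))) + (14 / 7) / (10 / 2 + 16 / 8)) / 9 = 32 / 189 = 0.17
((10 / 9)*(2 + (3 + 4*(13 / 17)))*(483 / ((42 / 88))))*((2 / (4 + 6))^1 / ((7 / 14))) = 554576 / 153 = 3624.68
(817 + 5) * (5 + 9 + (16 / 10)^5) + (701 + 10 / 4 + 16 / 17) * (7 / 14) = 4351897003 / 212500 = 20479.52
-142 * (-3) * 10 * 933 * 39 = 155008620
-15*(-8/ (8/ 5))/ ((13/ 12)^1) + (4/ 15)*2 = 13604/ 195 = 69.76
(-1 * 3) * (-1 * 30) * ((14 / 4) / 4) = 315 / 4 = 78.75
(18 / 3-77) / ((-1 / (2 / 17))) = 142 / 17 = 8.35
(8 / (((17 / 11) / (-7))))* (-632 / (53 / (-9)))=-3503808 / 901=-3888.80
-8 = -8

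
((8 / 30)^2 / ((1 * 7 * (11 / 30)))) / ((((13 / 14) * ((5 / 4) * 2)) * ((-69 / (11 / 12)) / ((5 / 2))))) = -16 / 40365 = -0.00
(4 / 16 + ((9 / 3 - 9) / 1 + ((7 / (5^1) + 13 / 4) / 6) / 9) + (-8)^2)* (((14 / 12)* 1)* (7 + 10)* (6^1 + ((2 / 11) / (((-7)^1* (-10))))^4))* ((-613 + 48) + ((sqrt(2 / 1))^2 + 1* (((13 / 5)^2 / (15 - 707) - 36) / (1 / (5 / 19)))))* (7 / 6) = -4636483.33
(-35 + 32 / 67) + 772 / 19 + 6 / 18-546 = -2060570 / 3819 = -539.56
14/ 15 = 0.93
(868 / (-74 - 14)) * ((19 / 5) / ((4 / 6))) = -12369 / 220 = -56.22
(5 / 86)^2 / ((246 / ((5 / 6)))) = 125 / 10916496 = 0.00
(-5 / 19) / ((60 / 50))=-25 / 114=-0.22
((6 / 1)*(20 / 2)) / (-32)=-15 / 8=-1.88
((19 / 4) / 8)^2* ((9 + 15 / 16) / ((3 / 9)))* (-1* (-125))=21524625 / 16384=1313.76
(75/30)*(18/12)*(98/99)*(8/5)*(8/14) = 112/33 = 3.39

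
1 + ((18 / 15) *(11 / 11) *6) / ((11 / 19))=739 / 55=13.44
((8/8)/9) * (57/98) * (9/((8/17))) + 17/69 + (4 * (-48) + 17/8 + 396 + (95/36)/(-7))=33631001/162288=207.23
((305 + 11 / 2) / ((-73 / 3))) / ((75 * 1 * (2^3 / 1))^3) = -69 / 1168000000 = -0.00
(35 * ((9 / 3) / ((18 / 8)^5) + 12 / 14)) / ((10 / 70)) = 4384310 / 19683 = 222.75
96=96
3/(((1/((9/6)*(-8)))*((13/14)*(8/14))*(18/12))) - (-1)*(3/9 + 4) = -1595/39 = -40.90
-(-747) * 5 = 3735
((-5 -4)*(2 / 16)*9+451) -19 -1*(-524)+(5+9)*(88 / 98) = 53673 / 56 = 958.45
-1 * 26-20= -46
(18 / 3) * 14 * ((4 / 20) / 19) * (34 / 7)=408 / 95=4.29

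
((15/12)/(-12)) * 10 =-25/24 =-1.04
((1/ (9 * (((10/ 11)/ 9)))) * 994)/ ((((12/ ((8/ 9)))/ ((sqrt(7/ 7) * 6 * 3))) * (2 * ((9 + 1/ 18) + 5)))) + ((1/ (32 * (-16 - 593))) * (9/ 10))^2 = 5033379348687/ 97055436800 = 51.86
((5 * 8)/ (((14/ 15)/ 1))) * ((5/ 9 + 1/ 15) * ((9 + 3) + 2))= 1120/ 3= 373.33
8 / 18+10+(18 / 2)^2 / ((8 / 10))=4021 / 36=111.69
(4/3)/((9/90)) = 40/3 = 13.33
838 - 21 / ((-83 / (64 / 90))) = 1043534 / 1245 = 838.18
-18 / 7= -2.57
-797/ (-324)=797/ 324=2.46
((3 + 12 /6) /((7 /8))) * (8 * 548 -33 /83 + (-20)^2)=15881560 /581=27334.87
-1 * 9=-9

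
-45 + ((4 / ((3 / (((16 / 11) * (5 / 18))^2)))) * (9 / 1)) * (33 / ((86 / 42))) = -19055 / 1419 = -13.43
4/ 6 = 2/ 3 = 0.67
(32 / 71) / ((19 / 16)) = 512 / 1349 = 0.38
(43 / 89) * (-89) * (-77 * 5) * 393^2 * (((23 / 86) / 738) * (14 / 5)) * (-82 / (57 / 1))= -3732366.96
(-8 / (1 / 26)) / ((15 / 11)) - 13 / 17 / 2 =-77987 / 510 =-152.92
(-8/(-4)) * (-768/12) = -128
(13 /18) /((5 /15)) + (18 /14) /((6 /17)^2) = 1049 /84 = 12.49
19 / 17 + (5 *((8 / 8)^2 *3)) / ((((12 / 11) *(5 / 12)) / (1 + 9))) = 5629 / 17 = 331.12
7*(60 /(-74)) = -210 /37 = -5.68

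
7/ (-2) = -7/ 2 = -3.50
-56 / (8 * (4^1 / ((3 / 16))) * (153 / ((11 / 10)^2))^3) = -0.00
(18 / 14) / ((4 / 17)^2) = 23.22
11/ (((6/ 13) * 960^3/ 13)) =1859/ 5308416000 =0.00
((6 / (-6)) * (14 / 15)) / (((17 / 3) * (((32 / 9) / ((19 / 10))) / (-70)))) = 8379 / 1360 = 6.16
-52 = -52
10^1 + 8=18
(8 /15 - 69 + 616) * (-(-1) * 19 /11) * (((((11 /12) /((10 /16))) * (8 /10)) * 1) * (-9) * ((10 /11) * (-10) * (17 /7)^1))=220492.38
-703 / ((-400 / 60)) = 2109 / 20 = 105.45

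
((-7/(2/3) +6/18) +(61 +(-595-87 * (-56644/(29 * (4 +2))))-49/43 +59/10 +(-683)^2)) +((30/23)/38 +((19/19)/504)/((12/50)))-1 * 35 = 140422473592363/284119920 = 494236.64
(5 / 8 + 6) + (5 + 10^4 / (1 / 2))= 160093 / 8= 20011.62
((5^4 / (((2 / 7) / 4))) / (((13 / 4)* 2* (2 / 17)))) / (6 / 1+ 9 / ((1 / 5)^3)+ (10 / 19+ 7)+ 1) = 403750 / 40209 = 10.04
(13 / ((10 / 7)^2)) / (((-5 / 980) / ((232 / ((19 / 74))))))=-1128136.39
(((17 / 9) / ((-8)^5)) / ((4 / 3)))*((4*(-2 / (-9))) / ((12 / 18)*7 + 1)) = -1 / 147456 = -0.00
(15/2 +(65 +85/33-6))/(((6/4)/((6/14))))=4559/231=19.74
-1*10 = -10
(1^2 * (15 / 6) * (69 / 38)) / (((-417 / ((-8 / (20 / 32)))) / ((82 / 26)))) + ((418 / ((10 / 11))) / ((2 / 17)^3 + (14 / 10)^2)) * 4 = 7759451030876 / 8272090021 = 938.03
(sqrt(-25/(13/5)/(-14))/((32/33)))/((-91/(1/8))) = -0.00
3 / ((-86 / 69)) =-207 / 86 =-2.41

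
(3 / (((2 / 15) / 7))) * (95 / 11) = 29925 / 22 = 1360.23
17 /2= 8.50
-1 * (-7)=7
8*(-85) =-680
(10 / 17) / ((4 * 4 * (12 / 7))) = 35 / 1632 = 0.02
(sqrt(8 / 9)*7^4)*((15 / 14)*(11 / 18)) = 18865*sqrt(2) / 18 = 1482.17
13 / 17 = 0.76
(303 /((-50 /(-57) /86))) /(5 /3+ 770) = 2227959 /57875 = 38.50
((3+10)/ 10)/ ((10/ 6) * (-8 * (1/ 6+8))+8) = -117/ 9080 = -0.01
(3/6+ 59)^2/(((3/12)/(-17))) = -240737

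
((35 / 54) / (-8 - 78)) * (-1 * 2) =35 / 2322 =0.02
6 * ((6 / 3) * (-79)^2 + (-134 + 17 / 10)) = 370491 / 5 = 74098.20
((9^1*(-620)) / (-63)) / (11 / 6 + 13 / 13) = 3720 / 119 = 31.26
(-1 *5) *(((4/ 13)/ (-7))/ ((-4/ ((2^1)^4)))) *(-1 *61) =4880/ 91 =53.63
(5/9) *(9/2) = 5/2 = 2.50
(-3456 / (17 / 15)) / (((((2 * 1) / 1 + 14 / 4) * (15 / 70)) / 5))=-2419200 / 187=-12936.90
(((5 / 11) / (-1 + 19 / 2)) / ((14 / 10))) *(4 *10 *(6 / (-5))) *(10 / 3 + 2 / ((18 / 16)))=-36800 / 3927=-9.37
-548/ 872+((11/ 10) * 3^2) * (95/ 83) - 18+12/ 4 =-4.30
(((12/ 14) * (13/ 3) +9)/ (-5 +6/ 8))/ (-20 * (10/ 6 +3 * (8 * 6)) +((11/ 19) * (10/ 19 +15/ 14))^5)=0.00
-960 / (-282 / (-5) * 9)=-800 / 423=-1.89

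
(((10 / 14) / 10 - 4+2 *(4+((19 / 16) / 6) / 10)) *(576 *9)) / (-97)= -219.71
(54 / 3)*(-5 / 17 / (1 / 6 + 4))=-108 / 85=-1.27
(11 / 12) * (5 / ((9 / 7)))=3.56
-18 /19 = -0.95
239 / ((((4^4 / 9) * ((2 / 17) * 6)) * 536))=12189 / 548864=0.02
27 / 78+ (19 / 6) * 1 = 137 / 39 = 3.51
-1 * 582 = -582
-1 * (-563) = 563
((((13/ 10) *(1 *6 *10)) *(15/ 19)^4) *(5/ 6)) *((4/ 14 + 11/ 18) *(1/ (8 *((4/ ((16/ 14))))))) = 41315625/ 51085832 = 0.81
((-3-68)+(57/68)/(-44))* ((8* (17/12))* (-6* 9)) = 1912401/44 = 43463.66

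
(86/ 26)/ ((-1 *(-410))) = 43/ 5330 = 0.01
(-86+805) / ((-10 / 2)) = -719 / 5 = -143.80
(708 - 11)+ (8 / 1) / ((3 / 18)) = 745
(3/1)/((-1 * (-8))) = 3/8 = 0.38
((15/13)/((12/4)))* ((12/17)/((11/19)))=1140/2431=0.47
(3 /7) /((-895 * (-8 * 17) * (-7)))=-3 /5964280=-0.00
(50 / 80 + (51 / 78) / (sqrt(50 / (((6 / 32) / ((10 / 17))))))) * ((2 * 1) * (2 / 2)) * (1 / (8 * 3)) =17 * sqrt(255) / 62400 + 5 / 96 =0.06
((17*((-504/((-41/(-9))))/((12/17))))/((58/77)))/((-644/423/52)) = 3303969669/27347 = 120816.53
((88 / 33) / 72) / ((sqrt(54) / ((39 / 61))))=13 * sqrt(6) / 9882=0.00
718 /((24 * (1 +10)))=2.72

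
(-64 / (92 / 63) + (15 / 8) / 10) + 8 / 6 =-46705 / 1104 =-42.31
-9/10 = -0.90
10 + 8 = 18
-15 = -15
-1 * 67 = -67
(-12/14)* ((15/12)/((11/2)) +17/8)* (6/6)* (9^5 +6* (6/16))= -146683305/1232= -119061.12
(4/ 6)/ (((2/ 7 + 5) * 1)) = 14/ 111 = 0.13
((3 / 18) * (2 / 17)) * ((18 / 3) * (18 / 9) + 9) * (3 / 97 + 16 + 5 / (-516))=5613265 / 850884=6.60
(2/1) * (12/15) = 8/5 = 1.60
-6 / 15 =-2 / 5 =-0.40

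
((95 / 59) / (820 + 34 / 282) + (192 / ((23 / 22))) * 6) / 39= 57637283879 / 2039952317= 28.25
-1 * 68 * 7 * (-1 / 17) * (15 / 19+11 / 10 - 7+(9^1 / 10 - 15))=-10220 / 19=-537.89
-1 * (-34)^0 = -1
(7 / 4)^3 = 343 / 64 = 5.36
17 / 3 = 5.67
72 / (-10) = -36 / 5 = -7.20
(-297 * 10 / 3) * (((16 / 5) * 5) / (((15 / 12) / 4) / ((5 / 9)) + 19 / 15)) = -3801600 / 439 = -8659.68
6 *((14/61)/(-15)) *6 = -168/305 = -0.55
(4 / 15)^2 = 16 / 225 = 0.07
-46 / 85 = -0.54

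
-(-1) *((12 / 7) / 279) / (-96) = -1 / 15624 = -0.00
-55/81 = -0.68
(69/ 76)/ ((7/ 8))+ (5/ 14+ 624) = 23765/ 38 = 625.39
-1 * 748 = -748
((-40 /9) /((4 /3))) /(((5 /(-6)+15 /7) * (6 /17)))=-238 /33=-7.21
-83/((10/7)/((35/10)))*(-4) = 813.40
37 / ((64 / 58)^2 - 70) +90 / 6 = 836573 / 57846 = 14.46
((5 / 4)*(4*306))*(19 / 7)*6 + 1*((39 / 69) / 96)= 385119451 / 15456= 24917.15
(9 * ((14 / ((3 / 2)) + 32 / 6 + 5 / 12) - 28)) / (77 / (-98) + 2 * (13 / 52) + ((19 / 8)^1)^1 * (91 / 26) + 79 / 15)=-195300 / 22333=-8.74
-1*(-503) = 503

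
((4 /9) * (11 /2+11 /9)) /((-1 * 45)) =-242 /3645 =-0.07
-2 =-2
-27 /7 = -3.86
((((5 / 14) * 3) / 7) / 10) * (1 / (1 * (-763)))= -0.00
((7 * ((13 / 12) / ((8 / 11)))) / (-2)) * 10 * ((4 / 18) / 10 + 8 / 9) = -41041 / 864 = -47.50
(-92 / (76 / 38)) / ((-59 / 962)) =44252 / 59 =750.03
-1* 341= -341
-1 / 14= -0.07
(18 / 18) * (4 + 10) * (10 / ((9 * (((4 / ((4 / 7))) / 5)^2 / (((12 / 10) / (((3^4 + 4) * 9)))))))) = 40 / 3213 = 0.01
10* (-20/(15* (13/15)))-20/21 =-4460/273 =-16.34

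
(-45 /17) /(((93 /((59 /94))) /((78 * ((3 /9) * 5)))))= -57525 /24769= -2.32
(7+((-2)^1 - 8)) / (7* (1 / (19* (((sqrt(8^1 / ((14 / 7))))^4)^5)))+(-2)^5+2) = 59768832 / 597688313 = 0.10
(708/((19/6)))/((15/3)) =4248/95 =44.72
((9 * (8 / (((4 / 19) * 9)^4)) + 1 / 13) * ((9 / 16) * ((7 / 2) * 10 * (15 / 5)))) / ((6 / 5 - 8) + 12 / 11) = -3306189425 / 56429568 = -58.59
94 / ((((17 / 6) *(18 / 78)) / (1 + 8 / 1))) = 1293.88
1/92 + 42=3865/92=42.01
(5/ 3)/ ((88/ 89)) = 1.69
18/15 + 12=66/5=13.20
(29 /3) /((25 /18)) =174 /25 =6.96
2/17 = 0.12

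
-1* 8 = -8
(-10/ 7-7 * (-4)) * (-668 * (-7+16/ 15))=3686024/ 35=105314.97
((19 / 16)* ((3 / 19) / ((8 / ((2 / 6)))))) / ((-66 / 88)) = -1 / 96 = -0.01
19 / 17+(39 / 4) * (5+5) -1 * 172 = -2495 / 34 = -73.38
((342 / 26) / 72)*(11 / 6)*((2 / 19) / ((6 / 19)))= 209 / 1872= 0.11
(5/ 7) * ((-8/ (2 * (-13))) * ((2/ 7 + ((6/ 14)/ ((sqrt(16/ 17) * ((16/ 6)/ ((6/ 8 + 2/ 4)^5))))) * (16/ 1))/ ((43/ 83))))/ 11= 3320/ 301301 + 11671875 * sqrt(17)/ 154266112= 0.32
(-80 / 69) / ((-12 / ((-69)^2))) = 460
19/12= 1.58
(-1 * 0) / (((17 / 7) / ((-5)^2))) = 0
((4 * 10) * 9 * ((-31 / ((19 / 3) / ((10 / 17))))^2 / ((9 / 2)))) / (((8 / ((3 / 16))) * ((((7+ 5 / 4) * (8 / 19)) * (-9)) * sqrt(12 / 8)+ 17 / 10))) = -48164118750 * sqrt(6) / 290040500861-16216875 / 897958207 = -0.42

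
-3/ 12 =-1/ 4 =-0.25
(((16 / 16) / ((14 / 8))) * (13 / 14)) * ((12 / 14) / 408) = 13 / 11662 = 0.00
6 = 6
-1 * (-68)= 68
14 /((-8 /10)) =-35 /2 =-17.50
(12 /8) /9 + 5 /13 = 43 /78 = 0.55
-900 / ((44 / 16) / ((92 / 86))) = -165600 / 473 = -350.11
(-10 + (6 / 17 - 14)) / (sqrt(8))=-201*sqrt(2) / 34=-8.36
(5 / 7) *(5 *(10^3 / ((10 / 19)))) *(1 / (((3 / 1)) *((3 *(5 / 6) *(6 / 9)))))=9500 / 7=1357.14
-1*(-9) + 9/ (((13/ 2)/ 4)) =189/ 13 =14.54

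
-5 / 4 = -1.25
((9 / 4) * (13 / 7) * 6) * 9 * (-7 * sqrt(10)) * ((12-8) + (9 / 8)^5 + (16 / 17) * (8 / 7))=-84720282777 * sqrt(10) / 7798784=-34352.67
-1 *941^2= -885481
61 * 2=122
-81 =-81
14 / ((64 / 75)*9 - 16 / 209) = 36575 / 19864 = 1.84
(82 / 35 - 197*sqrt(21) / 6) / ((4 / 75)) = 615 / 14 - 4925*sqrt(21) / 8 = -2777.22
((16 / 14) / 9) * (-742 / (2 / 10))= -4240 / 9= -471.11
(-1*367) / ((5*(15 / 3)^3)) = -367 / 625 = -0.59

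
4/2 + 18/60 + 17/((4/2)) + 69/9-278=-3893/15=-259.53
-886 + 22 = -864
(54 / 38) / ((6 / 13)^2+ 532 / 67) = 305721 / 1754080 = 0.17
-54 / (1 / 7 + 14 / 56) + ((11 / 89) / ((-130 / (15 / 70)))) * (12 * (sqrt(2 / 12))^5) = -1512 / 11 - 11 * sqrt(6) / 971880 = -137.45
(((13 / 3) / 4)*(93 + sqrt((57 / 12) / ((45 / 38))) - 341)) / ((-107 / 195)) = 485.67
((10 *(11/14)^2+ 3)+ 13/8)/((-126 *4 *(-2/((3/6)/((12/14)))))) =1411/225792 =0.01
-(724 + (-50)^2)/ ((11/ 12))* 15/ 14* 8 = -2321280/ 77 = -30146.49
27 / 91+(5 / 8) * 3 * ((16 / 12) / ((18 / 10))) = 2761 / 1638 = 1.69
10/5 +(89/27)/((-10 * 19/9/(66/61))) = 10611/5795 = 1.83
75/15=5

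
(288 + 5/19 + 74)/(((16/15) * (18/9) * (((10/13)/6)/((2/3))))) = 268437/304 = 883.02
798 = 798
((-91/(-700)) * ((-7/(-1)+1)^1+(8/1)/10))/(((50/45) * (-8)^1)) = -1287/10000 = -0.13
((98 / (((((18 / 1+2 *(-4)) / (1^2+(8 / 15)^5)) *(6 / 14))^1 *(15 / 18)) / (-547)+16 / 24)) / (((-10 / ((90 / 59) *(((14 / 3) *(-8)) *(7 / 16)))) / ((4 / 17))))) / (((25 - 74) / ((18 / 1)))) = -192614969696688 / 6027305802907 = -31.96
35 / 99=0.35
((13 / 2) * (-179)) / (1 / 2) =-2327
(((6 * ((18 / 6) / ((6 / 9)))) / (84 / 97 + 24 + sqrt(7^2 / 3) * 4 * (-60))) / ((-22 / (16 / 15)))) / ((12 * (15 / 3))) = 58491 / 101362358350 + 131726 * sqrt(3) / 10136235835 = 0.00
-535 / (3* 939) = -535 / 2817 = -0.19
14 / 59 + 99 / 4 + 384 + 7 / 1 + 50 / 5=100533 / 236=425.99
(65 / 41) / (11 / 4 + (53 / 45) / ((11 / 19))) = 128700 / 388393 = 0.33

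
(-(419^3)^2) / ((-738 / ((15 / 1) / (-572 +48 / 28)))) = -189387879802921835 / 982032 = -192853063650.60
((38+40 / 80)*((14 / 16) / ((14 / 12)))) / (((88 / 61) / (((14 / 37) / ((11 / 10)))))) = 44835 / 6512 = 6.88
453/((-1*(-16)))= 453/16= 28.31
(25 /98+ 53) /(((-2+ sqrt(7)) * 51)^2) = 307 /(14994 * (2 - sqrt(7))^2) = 0.05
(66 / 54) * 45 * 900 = 49500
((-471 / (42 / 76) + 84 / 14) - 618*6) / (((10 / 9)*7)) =-28692 / 49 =-585.55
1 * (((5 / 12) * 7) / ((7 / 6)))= 5 / 2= 2.50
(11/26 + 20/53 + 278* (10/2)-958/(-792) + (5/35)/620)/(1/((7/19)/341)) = 103021196984/68500555695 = 1.50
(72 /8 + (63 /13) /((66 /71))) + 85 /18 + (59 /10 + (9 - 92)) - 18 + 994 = 11812543 /12870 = 917.84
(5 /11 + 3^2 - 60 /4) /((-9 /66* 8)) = 61 /12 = 5.08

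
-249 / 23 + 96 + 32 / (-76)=37037 / 437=84.75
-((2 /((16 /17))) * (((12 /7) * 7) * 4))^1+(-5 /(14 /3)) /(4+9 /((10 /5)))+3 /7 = -101.70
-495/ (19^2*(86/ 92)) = -22770/ 15523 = -1.47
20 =20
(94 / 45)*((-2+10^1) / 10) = 376 / 225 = 1.67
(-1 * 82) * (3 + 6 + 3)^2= -11808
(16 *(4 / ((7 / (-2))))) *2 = -36.57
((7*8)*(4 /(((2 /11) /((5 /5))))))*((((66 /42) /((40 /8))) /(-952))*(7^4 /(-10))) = 41503 /425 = 97.65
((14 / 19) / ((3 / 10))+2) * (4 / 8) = 127 / 57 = 2.23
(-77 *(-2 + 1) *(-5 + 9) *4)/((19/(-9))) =-11088/19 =-583.58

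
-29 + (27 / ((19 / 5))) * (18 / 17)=-6937 / 323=-21.48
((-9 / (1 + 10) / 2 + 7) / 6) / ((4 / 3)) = 145 / 176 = 0.82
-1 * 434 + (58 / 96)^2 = -999095 / 2304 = -433.63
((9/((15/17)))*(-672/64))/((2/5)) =-1071/4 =-267.75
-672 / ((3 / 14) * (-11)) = 3136 / 11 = 285.09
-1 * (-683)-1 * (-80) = 763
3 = 3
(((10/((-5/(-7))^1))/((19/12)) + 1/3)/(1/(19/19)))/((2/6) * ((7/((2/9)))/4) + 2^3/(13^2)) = 707096/205941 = 3.43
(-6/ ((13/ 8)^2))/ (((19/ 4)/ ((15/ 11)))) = -23040/ 35321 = -0.65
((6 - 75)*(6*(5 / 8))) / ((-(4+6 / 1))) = 207 / 8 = 25.88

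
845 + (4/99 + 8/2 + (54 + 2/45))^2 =114858181/27225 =4218.85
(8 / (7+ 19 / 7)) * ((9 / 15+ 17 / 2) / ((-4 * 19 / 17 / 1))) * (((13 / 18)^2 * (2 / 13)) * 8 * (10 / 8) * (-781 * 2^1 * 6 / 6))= 6467461 / 3078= 2101.19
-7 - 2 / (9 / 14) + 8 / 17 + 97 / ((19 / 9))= 105544 / 2907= 36.31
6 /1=6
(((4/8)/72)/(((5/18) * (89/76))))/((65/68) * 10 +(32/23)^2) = 170867/91999745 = 0.00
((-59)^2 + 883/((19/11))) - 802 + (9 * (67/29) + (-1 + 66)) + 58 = 1837036/551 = 3334.00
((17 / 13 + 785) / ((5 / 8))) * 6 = 490656 / 65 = 7548.55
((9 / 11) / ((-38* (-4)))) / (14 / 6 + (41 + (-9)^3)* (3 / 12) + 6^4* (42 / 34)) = 459 / 122047640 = 0.00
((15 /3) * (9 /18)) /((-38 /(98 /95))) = -49 /722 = -0.07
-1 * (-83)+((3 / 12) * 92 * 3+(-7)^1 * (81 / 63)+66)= 209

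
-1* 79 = -79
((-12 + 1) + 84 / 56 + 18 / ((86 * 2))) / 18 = -202 / 387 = -0.52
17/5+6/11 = 217/55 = 3.95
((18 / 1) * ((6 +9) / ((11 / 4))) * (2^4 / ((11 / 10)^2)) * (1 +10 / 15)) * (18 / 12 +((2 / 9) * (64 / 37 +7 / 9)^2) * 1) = 925264480000 / 147593259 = 6269.02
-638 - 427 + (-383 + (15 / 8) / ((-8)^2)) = -741361 / 512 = -1447.97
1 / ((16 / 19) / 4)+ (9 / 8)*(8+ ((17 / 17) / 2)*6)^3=12017 / 8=1502.12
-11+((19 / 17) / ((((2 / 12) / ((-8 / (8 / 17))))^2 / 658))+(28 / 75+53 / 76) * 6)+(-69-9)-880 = 7267748353 / 950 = 7650261.42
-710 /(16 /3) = -133.12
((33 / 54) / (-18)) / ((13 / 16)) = -44 / 1053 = -0.04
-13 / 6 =-2.17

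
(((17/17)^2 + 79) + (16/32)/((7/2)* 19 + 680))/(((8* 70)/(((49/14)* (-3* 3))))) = -1074969/238880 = -4.50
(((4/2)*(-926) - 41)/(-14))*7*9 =17037/2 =8518.50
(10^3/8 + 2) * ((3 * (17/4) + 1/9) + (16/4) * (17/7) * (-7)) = -252095/36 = -7002.64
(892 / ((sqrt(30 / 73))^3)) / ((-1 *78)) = -16279 *sqrt(2190) / 17550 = -43.41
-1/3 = -0.33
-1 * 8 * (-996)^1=7968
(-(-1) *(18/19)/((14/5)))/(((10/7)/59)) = 531/38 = 13.97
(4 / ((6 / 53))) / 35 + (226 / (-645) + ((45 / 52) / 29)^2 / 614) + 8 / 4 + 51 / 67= 481560194753019 / 140793419472160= 3.42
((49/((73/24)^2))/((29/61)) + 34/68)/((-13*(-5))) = 3597869/20090330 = 0.18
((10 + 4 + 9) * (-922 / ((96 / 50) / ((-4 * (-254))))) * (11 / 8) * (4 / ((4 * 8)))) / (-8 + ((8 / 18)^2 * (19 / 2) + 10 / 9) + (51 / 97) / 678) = 21918413396385 / 56953312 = 384848.79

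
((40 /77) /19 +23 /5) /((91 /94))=3181806 /665665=4.78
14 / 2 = 7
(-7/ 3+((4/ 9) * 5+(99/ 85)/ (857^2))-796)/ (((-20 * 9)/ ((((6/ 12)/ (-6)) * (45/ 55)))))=-223648900667/ 741646600200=-0.30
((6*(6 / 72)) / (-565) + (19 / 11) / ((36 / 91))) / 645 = 976687 / 144312300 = 0.01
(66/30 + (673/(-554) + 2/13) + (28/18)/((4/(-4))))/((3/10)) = -134987/97227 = -1.39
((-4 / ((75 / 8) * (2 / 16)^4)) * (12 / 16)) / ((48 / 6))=-4096 / 25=-163.84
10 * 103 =1030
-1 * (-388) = 388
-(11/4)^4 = -14641/256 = -57.19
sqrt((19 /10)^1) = sqrt(190) /10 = 1.38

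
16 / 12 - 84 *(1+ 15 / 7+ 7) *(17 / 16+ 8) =-92639 / 12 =-7719.92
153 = 153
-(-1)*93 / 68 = 93 / 68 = 1.37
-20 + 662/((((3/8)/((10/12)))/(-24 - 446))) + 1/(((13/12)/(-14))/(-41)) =-80836748/117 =-690912.38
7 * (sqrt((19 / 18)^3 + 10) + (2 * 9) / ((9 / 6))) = 7 * sqrt(130358) / 108 + 84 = 107.40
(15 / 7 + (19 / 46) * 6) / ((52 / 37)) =6882 / 2093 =3.29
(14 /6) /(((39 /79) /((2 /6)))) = 553 /351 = 1.58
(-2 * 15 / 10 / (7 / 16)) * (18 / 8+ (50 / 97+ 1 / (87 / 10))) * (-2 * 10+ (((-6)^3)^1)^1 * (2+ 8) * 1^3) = 847854320 / 19691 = 43057.96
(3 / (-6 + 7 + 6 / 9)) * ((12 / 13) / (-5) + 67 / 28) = 36171 / 9100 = 3.97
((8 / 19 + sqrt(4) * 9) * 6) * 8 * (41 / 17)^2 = 28240800 / 5491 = 5143.11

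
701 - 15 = 686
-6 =-6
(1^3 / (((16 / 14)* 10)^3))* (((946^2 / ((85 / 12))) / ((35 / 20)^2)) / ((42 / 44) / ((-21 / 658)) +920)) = 51681399 / 1664470000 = 0.03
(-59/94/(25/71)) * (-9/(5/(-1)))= -37701/11750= -3.21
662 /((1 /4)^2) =10592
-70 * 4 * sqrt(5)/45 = -56 * sqrt(5)/9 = -13.91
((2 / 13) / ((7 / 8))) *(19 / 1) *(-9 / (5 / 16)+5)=-5168 / 65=-79.51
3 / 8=0.38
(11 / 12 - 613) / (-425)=1469 / 1020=1.44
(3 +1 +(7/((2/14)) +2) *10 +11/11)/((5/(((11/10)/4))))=1133/40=28.32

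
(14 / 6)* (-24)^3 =-32256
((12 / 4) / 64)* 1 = 3 / 64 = 0.05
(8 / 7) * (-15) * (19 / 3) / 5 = -152 / 7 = -21.71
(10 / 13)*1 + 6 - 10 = -42 / 13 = -3.23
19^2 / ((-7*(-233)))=361 / 1631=0.22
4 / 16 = 1 / 4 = 0.25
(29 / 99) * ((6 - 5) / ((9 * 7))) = 29 / 6237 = 0.00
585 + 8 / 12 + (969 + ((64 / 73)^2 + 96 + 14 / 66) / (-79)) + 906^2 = 822389.44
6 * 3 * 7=126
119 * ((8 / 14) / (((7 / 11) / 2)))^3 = 11585024 / 16807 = 689.30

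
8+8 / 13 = 112 / 13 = 8.62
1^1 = 1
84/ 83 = 1.01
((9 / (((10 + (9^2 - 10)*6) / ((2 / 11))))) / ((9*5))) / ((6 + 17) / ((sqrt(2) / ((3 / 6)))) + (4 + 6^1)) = 8 / 324929 - 23*sqrt(2) / 1624645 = 0.00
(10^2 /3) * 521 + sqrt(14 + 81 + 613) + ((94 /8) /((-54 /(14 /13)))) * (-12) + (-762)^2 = 2 * sqrt(177) + 69967577 /117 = 598040.09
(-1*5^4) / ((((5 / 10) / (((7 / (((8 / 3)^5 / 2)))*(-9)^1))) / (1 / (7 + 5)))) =3189375 / 32768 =97.33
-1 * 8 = -8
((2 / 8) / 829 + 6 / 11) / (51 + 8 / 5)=99535 / 9593188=0.01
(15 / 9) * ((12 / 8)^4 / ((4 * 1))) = 135 / 64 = 2.11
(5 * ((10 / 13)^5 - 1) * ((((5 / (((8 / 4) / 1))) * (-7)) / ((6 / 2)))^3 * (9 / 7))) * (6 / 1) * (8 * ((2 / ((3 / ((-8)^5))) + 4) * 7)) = -2540515611865000 / 371293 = -6842347180.97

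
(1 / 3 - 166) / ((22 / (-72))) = 5964 / 11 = 542.18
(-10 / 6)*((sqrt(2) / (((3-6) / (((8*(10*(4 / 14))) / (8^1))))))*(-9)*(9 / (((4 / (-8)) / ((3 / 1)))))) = 5400*sqrt(2) / 7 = 1090.96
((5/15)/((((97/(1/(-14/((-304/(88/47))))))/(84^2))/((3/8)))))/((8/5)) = 281295/4268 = 65.91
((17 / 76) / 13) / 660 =17 / 652080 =0.00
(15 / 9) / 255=1 / 153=0.01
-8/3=-2.67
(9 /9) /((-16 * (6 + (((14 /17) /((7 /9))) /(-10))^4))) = -52200625 /5011364976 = -0.01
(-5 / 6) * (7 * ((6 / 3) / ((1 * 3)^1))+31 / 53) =-4175 / 954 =-4.38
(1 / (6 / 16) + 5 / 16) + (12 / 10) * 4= 1867 / 240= 7.78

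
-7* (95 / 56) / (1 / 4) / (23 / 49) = -4655 / 46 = -101.20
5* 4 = 20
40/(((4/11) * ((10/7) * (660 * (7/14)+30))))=77/360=0.21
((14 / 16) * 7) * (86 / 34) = 2107 / 136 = 15.49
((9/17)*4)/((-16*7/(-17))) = 9/28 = 0.32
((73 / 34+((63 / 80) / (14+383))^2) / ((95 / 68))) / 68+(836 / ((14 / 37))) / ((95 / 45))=1046.59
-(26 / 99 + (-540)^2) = -28868426 / 99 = -291600.26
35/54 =0.65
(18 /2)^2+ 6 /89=7215 /89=81.07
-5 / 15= -1 / 3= -0.33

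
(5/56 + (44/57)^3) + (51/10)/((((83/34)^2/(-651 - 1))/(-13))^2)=25389278636949883889489/2460905675466840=10317046.64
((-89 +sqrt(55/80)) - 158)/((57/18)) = -78 +3 *sqrt(11)/38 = -77.74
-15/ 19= -0.79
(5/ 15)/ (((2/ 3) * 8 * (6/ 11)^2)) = 121/ 576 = 0.21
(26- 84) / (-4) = 29 / 2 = 14.50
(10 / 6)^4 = 625 / 81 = 7.72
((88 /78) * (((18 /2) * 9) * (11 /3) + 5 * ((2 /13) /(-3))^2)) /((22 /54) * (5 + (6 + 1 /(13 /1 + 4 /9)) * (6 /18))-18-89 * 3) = -218650388 /184097615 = -1.19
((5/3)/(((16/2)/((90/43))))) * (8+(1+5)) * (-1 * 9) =-4725/86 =-54.94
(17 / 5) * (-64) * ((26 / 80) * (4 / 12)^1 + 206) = -44849.17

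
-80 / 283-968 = -274024 / 283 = -968.28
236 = 236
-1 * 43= -43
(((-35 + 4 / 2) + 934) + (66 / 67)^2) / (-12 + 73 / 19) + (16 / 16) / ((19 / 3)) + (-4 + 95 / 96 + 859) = 189248455883 / 253826016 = 745.58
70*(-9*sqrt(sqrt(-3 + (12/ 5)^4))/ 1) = -126*18861^(1/ 4) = -1476.60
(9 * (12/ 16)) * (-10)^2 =675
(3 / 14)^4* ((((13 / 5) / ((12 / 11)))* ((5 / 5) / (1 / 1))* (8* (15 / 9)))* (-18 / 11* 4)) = -1053 / 2401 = -0.44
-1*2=-2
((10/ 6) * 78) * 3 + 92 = 482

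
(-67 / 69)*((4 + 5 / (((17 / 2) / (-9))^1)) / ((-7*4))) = -737 / 16422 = -0.04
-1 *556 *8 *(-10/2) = 22240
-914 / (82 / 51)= -568.46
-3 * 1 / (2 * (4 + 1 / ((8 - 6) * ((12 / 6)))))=-6 / 17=-0.35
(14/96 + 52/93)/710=1049/1056480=0.00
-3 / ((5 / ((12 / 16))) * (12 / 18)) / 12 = -9 / 160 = -0.06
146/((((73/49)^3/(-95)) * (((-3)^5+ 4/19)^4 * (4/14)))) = -4246509785/1005049330515169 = -0.00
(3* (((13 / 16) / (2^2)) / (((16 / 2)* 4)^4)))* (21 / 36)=91 / 268435456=0.00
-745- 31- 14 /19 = -14758 /19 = -776.74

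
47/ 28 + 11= 12.68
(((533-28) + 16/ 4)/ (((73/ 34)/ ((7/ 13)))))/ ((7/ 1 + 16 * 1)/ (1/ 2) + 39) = 7126/ 4745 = 1.50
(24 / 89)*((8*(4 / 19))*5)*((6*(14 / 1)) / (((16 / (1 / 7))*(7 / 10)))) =28800 / 11837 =2.43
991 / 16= 61.94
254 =254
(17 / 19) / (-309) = -17 / 5871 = -0.00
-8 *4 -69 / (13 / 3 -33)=-2545 / 86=-29.59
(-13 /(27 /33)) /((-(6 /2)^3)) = 143 /243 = 0.59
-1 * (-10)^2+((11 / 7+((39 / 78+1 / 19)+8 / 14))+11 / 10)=-63976 / 665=-96.20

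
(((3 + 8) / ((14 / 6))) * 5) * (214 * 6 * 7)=211860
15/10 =3/2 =1.50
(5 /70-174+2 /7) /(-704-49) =0.23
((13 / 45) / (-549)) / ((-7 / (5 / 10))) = 13 / 345870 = 0.00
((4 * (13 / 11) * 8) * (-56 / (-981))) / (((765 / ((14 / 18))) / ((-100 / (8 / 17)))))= -407680 / 874071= -0.47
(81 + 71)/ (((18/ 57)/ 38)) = 54872/ 3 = 18290.67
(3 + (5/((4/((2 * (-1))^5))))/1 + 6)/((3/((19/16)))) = -589/48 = -12.27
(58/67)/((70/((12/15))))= 116/11725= 0.01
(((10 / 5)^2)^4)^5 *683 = 750966441771008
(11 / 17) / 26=11 / 442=0.02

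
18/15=6/5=1.20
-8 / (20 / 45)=-18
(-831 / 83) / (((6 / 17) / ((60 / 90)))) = -18.91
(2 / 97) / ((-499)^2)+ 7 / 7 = 24153099 / 24153097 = 1.00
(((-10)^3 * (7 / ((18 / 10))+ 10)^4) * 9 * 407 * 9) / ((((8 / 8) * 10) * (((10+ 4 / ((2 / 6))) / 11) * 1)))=-4968261718750 / 81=-61336564429.01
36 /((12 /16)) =48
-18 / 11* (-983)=17694 / 11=1608.55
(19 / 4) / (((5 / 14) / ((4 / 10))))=133 / 25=5.32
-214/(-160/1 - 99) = 214/259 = 0.83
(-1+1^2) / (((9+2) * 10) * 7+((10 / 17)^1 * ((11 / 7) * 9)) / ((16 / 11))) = 0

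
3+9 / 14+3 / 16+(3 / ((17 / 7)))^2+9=464685 / 32368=14.36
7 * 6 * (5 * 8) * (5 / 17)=8400 / 17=494.12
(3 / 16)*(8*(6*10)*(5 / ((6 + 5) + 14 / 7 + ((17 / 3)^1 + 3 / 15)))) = 6750 / 283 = 23.85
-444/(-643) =444/643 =0.69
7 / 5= 1.40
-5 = -5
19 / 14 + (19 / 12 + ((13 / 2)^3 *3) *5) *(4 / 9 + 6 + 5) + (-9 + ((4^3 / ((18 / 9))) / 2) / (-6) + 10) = 47161.77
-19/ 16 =-1.19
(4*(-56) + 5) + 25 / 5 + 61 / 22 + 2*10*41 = 13393 / 22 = 608.77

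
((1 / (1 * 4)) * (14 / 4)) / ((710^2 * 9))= 7 / 36295200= 0.00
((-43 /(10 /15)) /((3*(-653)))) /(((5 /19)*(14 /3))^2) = 139707 /6399400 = 0.02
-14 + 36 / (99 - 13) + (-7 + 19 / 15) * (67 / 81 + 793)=-47698192 / 10449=-4564.86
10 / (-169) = -10 / 169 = -0.06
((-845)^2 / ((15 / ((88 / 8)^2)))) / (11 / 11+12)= 1329185 / 3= 443061.67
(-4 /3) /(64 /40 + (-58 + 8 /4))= 5 /204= 0.02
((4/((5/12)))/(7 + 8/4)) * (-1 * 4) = -64/15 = -4.27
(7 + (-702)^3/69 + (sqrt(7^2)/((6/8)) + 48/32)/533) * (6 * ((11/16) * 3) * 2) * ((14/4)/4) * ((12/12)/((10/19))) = -24901193161383/120704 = -206299651.72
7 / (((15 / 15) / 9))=63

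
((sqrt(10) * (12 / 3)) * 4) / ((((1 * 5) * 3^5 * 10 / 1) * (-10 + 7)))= -8 * sqrt(10) / 18225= -0.00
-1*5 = -5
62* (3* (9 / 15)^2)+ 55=121.96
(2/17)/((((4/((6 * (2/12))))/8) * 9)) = 4/153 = 0.03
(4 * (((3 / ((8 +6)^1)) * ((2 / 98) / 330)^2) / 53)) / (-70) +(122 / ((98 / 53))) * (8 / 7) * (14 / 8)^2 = 261347534852249 / 1131724555500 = 230.93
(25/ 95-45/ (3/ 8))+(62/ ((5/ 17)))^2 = 44316.90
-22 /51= -0.43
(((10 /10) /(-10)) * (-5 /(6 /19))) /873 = 19 /10476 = 0.00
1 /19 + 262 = 4979 /19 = 262.05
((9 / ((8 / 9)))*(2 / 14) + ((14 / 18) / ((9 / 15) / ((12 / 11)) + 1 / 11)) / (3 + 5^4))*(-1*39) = -210072629 / 3719016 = -56.49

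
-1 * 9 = -9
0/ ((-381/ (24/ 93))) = 0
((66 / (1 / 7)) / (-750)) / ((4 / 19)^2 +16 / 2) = -2527 / 33000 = -0.08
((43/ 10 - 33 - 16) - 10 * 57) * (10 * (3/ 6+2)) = -30735/ 2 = -15367.50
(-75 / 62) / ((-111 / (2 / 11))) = 25 / 12617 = 0.00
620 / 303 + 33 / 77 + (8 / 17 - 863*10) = -311065709 / 36057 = -8627.05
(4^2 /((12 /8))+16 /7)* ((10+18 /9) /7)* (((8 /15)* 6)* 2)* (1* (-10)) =-69632 /49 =-1421.06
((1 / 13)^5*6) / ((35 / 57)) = 342 / 12995255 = 0.00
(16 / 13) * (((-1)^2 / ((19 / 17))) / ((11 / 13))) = 272 / 209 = 1.30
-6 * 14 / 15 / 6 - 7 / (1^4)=-119 / 15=-7.93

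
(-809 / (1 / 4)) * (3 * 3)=-29124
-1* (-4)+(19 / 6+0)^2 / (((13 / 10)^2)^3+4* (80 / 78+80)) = 155112196612 / 38484736653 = 4.03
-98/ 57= -1.72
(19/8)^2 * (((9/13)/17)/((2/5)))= 16245/28288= 0.57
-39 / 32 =-1.22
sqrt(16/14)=2*sqrt(14)/7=1.07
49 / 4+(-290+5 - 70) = -1371 / 4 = -342.75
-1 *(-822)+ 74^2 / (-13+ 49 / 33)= 32913 / 95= 346.45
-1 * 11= -11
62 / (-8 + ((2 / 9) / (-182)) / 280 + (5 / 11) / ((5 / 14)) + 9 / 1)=156396240 / 5732989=27.28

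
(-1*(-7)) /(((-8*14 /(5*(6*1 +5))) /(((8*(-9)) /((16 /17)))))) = 8415 /32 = 262.97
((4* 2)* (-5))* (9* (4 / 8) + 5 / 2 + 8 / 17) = -5080 / 17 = -298.82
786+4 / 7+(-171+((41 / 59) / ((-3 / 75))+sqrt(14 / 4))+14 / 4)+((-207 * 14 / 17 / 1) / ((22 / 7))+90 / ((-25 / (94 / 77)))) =sqrt(14) / 2+419413063 / 772310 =544.93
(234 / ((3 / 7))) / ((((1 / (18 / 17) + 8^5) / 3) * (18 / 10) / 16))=37440 / 84263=0.44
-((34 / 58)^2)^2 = -83521 / 707281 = -0.12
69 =69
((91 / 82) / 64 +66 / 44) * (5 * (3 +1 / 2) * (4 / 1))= 278705 / 2624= 106.21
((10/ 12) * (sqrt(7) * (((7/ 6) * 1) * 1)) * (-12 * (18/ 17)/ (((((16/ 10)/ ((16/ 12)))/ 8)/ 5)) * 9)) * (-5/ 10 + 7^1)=-409500 * sqrt(7)/ 17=-63731.48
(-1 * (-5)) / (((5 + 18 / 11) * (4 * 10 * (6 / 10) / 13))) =0.41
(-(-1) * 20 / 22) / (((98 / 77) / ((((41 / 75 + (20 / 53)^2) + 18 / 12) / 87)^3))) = 784703553996886147 / 68962784451103716075000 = 0.00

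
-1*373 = -373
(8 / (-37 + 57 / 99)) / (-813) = 44 / 162871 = 0.00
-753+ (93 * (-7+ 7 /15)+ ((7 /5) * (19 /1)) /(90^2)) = -55104167 /40500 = -1360.60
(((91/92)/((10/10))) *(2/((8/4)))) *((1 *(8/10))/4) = 91/460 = 0.20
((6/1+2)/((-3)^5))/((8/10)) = -10/243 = -0.04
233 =233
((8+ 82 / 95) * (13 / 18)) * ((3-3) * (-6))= 0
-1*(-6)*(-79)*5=-2370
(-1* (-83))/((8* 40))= 83/320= 0.26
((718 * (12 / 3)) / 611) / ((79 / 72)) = 206784 / 48269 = 4.28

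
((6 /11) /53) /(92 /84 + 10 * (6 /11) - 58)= -126 /629905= -0.00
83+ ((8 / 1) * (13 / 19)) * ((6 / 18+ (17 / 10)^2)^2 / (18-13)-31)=-80487593 / 1068750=-75.31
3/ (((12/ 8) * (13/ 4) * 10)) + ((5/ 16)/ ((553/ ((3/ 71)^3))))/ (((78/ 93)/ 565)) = 25346194849/ 411683548640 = 0.06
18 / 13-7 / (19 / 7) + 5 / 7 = -0.48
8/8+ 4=5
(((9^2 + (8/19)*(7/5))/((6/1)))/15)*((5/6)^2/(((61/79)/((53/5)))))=32453437/3755160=8.64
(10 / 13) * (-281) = -2810 / 13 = -216.15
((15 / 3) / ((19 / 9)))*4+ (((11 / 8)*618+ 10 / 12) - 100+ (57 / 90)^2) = 6501917 / 8550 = 760.46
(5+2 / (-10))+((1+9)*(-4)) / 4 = -26 / 5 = -5.20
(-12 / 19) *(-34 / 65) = 408 / 1235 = 0.33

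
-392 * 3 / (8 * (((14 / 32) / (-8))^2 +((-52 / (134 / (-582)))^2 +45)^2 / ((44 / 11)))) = -0.00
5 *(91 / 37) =455 / 37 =12.30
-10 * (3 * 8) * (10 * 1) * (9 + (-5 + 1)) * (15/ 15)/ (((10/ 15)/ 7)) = -126000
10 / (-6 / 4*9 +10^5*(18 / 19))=380 / 3599487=0.00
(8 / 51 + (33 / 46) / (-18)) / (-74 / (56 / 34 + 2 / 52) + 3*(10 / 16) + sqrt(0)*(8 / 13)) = -272670 / 97941199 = -0.00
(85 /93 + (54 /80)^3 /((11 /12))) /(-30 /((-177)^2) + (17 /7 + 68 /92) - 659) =-11461891056637 /6016154081872000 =-0.00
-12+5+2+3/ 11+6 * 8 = 476/ 11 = 43.27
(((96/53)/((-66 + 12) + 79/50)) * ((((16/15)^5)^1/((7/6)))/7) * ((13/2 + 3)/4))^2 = 101612466592546816/527746662500721890625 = 0.00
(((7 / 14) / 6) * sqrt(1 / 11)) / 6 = 0.00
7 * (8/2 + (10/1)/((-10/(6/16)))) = 203/8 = 25.38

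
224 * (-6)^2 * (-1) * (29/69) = -77952/23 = -3389.22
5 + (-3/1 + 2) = 4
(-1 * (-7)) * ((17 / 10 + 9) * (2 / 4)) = 749 / 20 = 37.45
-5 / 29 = -0.17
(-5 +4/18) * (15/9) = -215/27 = -7.96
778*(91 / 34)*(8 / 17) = 283192 / 289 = 979.90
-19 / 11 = -1.73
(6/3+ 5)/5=7/5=1.40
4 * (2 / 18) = 4 / 9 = 0.44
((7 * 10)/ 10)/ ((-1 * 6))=-7/ 6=-1.17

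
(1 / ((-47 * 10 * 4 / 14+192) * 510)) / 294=1 / 8653680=0.00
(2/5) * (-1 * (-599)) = 1198/5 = 239.60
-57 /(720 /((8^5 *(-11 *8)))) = 3424256 /15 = 228283.73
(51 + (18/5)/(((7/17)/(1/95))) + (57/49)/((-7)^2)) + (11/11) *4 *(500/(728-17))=43729589438/810877725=53.93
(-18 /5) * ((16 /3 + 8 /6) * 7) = -168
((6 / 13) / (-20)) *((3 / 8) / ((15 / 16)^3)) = -256 / 24375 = -0.01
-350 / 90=-35 / 9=-3.89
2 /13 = 0.15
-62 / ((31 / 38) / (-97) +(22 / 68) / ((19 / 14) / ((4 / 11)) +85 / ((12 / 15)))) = 23927985996 / 2110505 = 11337.56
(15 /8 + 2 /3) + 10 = 301 /24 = 12.54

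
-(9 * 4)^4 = -1679616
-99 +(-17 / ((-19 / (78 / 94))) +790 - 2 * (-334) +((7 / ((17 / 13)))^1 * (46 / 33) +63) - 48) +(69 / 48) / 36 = 132953653849 / 96186816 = 1382.24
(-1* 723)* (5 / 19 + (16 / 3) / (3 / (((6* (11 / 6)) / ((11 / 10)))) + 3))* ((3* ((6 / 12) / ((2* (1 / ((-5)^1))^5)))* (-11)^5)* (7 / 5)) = -54570163965625 / 76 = -718028473231.91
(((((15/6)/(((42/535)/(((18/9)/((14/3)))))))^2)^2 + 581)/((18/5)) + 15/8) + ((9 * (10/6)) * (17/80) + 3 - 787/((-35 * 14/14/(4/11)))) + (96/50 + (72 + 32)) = 24158481660817253/2435051942400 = 9921.14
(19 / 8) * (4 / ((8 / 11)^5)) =3059969 / 65536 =46.69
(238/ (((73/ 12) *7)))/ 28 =102/ 511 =0.20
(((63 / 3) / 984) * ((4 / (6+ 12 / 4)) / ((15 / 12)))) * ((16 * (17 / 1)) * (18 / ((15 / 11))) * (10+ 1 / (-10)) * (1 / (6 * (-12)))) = -57596 / 15375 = -3.75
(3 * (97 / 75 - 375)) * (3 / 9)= -28028 / 75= -373.71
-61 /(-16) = 61 /16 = 3.81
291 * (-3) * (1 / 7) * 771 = -673083 / 7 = -96154.71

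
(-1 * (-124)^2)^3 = -3635215077376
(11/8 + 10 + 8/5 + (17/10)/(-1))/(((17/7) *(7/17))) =451/40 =11.28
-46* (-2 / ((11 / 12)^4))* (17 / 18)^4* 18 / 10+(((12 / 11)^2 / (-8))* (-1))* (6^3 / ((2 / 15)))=281719112 / 658845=427.60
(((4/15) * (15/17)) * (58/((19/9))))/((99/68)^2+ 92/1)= 567936/8268971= 0.07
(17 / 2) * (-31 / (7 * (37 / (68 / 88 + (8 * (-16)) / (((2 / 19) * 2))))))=7040193 / 11396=617.78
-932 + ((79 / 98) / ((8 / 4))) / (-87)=-15892543 / 17052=-932.00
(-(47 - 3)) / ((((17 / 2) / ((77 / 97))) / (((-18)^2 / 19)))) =-70.07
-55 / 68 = -0.81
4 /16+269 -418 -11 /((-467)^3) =-60599299941 /407390252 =-148.75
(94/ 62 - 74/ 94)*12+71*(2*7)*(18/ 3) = 8702292/ 1457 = 5972.75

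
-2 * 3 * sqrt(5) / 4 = -3 * sqrt(5) / 2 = -3.35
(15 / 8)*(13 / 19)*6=585 / 76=7.70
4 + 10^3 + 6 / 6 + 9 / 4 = 4029 / 4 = 1007.25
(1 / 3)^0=1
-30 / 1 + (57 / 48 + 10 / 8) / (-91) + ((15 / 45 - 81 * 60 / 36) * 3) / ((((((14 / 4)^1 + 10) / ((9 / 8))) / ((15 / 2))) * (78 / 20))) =-94.77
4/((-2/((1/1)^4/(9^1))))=-2/9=-0.22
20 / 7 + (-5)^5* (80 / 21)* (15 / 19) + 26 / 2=-1247891 / 133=-9382.64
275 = 275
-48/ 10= -24/ 5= -4.80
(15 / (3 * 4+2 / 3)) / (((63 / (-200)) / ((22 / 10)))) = -1100 / 133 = -8.27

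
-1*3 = -3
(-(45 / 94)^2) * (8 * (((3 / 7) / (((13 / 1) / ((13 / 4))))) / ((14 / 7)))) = -6075 / 61852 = -0.10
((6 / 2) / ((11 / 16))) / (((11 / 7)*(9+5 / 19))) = 399 / 1331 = 0.30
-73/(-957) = 73/957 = 0.08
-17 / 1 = -17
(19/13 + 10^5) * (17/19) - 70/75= 331501387/3705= 89474.06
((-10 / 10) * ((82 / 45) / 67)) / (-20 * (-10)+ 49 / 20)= -328 / 2441547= -0.00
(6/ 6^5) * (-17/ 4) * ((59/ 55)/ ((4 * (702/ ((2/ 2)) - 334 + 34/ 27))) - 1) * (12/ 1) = 0.04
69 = 69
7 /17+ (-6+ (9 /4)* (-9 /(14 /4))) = -2707 /238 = -11.37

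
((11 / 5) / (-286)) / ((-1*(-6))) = -1 / 780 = -0.00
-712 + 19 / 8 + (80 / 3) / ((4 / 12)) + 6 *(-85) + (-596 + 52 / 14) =-96987 / 56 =-1731.91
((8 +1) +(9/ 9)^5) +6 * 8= 58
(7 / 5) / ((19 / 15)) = 21 / 19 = 1.11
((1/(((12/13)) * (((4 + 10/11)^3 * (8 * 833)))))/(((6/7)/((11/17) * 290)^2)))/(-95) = -8803852915/14816382344064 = -0.00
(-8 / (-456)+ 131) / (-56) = -1867 / 798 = -2.34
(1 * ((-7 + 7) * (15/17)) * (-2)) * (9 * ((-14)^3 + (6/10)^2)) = 0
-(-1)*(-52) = -52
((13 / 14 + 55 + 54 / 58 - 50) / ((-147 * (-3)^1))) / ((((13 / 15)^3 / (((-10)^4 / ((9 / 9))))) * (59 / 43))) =174.15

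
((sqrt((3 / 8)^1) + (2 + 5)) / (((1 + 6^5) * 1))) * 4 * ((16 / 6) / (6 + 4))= 4 * sqrt(6) / 116655 + 16 / 16665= 0.00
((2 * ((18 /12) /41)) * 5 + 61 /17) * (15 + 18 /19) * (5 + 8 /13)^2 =342313644 /172159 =1988.36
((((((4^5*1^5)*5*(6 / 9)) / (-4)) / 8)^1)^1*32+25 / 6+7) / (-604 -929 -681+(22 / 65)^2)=86244925 / 56121996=1.54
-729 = -729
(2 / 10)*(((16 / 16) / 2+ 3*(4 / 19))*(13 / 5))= 0.59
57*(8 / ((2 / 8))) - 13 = 1811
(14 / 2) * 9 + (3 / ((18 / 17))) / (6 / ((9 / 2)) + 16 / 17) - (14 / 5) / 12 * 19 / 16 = 890443 / 13920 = 63.97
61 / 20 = 3.05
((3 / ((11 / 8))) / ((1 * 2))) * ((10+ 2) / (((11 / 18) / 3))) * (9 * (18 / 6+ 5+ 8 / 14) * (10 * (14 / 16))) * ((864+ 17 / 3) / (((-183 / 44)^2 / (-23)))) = -186645772800 / 3721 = -50160110.94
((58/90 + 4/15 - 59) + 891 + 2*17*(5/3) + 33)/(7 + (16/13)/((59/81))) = 31842772/299925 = 106.17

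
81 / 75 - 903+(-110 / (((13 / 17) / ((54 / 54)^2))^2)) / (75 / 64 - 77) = -18442036036 / 20503925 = -899.44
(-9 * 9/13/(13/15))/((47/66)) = -80190/7943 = -10.10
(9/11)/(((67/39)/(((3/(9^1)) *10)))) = 1170/737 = 1.59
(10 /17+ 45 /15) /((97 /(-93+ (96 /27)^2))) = -397049 /133569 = -2.97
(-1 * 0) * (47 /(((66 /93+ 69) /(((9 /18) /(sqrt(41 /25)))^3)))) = 0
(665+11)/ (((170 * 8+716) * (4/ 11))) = 1859/ 2076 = 0.90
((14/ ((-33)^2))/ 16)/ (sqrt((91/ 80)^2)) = 10/ 14157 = 0.00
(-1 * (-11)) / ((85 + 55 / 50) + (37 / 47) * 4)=5170 / 41947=0.12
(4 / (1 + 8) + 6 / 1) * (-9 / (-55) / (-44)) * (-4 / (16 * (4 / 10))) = 29 / 1936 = 0.01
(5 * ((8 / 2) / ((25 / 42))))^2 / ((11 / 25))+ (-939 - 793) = 9172 / 11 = 833.82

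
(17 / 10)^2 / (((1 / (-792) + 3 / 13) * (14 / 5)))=21879 / 4865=4.50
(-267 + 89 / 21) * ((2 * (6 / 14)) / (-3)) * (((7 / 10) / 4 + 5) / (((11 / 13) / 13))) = 32172699 / 5390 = 5968.96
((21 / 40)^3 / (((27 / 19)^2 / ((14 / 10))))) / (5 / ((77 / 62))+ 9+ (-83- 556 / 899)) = -59999796703 / 42220431360000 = -0.00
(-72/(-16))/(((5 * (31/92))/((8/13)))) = 3312/2015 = 1.64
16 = 16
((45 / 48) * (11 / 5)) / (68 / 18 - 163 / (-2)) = 297 / 12280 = 0.02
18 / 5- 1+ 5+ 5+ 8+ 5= 128 / 5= 25.60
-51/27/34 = -1/18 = -0.06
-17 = -17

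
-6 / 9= -2 / 3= -0.67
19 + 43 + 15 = 77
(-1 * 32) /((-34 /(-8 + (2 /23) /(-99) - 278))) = -10419584 /38709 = -269.18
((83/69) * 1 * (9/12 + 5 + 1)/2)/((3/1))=249/184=1.35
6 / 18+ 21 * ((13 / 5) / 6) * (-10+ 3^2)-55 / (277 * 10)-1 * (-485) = 1978667 / 4155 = 476.21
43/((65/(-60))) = -516/13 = -39.69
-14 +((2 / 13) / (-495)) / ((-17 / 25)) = -306296 / 21879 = -14.00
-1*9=-9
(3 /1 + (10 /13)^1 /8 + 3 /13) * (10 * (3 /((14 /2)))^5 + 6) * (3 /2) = 515367 /16807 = 30.66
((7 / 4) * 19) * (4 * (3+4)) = 931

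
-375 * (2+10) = -4500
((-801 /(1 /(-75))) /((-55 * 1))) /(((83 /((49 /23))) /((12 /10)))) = -706482 /20999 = -33.64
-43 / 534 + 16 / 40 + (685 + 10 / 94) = 86014091 / 125490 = 685.43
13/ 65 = 1/ 5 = 0.20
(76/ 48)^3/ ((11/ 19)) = 130321/ 19008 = 6.86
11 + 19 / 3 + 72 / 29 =1724 / 87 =19.82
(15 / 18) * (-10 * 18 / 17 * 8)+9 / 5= -5847 / 85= -68.79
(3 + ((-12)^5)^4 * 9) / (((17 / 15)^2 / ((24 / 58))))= 93160367816473645468884900 / 8381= 11115662548201127009770.30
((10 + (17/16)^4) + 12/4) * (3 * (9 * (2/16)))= 25258203/524288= 48.18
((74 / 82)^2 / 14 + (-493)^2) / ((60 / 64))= 3050622152 / 11767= 259252.33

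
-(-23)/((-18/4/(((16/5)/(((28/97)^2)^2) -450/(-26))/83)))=-27464269019/932644440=-29.45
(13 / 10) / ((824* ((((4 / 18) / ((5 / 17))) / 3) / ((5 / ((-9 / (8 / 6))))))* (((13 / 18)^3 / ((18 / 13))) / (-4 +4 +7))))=-459270 / 3846947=-0.12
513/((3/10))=1710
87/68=1.28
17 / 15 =1.13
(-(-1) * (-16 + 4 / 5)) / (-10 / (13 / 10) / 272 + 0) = 67184 / 125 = 537.47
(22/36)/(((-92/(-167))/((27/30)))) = 1837/1840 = 1.00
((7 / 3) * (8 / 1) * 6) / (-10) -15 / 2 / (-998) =-111701 / 9980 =-11.19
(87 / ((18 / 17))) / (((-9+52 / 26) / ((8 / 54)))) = -986 / 567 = -1.74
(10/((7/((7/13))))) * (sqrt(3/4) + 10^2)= 5 * sqrt(3)/13 + 1000/13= 77.59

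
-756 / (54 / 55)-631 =-1401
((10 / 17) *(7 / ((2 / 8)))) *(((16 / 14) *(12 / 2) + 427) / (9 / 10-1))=-1214800 / 17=-71458.82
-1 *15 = -15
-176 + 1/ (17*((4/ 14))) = -5977/ 34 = -175.79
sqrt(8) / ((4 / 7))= 4.95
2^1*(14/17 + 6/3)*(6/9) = 3.76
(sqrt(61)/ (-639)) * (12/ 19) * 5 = -20 * sqrt(61)/ 4047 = -0.04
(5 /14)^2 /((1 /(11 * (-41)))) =-11275 /196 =-57.53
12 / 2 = 6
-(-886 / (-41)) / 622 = -443 / 12751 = -0.03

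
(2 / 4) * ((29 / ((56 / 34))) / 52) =493 / 2912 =0.17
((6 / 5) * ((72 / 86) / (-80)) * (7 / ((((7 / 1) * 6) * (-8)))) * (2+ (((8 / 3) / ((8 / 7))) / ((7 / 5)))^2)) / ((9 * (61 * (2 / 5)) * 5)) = 1 / 878400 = 0.00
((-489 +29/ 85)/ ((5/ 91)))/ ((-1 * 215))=3779776/ 91375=41.37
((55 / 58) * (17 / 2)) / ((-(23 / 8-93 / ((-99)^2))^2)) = -159672403440 / 162659882021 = -0.98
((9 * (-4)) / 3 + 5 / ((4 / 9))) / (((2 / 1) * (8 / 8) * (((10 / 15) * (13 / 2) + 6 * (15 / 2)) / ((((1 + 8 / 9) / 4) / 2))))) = -17 / 9472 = -0.00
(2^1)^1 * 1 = 2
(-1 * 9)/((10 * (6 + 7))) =-9/130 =-0.07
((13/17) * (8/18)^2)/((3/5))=1040/4131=0.25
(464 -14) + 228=678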